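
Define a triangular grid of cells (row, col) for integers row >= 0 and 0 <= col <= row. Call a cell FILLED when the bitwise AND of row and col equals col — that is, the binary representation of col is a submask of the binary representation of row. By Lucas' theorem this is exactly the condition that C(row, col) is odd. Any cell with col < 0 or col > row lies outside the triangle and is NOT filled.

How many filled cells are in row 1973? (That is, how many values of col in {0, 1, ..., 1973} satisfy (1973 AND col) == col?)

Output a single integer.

Answer: 256

Derivation:
1973 in binary = 11110110101
popcount(1973) = number of 1-bits in 11110110101 = 8
A col c satisfies (1973 AND c) == c iff every set bit of c is also set in 1973; each of the 8 set bits of 1973 can independently be on or off in c.
count = 2^8 = 256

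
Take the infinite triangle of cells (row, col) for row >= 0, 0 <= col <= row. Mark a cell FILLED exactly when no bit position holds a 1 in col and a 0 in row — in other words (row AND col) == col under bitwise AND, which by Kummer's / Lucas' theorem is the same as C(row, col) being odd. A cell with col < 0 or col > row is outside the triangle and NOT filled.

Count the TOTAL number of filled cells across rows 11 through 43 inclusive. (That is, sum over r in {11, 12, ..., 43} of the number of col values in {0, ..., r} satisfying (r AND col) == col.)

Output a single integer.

r11=1011 pc3: +8 =8
r12=1100 pc2: +4 =12
r13=1101 pc3: +8 =20
r14=1110 pc3: +8 =28
r15=1111 pc4: +16 =44
r16=10000 pc1: +2 =46
r17=10001 pc2: +4 =50
r18=10010 pc2: +4 =54
r19=10011 pc3: +8 =62
r20=10100 pc2: +4 =66
r21=10101 pc3: +8 =74
r22=10110 pc3: +8 =82
r23=10111 pc4: +16 =98
r24=11000 pc2: +4 =102
r25=11001 pc3: +8 =110
r26=11010 pc3: +8 =118
r27=11011 pc4: +16 =134
r28=11100 pc3: +8 =142
r29=11101 pc4: +16 =158
r30=11110 pc4: +16 =174
r31=11111 pc5: +32 =206
r32=100000 pc1: +2 =208
r33=100001 pc2: +4 =212
r34=100010 pc2: +4 =216
r35=100011 pc3: +8 =224
r36=100100 pc2: +4 =228
r37=100101 pc3: +8 =236
r38=100110 pc3: +8 =244
r39=100111 pc4: +16 =260
r40=101000 pc2: +4 =264
r41=101001 pc3: +8 =272
r42=101010 pc3: +8 =280
r43=101011 pc4: +16 =296

Answer: 296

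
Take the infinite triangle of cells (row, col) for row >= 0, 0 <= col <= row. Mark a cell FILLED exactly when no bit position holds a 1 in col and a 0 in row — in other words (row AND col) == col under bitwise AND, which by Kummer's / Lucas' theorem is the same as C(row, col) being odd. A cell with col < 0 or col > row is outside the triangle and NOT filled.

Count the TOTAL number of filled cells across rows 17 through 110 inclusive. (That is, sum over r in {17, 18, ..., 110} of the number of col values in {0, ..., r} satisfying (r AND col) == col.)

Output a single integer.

Answer: 1392

Derivation:
r17=10001 pc2: +4 =4
r18=10010 pc2: +4 =8
r19=10011 pc3: +8 =16
r20=10100 pc2: +4 =20
r21=10101 pc3: +8 =28
r22=10110 pc3: +8 =36
r23=10111 pc4: +16 =52
r24=11000 pc2: +4 =56
r25=11001 pc3: +8 =64
r26=11010 pc3: +8 =72
r27=11011 pc4: +16 =88
r28=11100 pc3: +8 =96
r29=11101 pc4: +16 =112
r30=11110 pc4: +16 =128
r31=11111 pc5: +32 =160
r32=100000 pc1: +2 =162
r33=100001 pc2: +4 =166
r34=100010 pc2: +4 =170
r35=100011 pc3: +8 =178
r36=100100 pc2: +4 =182
r37=100101 pc3: +8 =190
r38=100110 pc3: +8 =198
r39=100111 pc4: +16 =214
r40=101000 pc2: +4 =218
r41=101001 pc3: +8 =226
r42=101010 pc3: +8 =234
r43=101011 pc4: +16 =250
r44=101100 pc3: +8 =258
r45=101101 pc4: +16 =274
r46=101110 pc4: +16 =290
r47=101111 pc5: +32 =322
r48=110000 pc2: +4 =326
r49=110001 pc3: +8 =334
r50=110010 pc3: +8 =342
r51=110011 pc4: +16 =358
r52=110100 pc3: +8 =366
r53=110101 pc4: +16 =382
r54=110110 pc4: +16 =398
r55=110111 pc5: +32 =430
r56=111000 pc3: +8 =438
r57=111001 pc4: +16 =454
r58=111010 pc4: +16 =470
r59=111011 pc5: +32 =502
r60=111100 pc4: +16 =518
r61=111101 pc5: +32 =550
r62=111110 pc5: +32 =582
r63=111111 pc6: +64 =646
r64=1000000 pc1: +2 =648
r65=1000001 pc2: +4 =652
r66=1000010 pc2: +4 =656
r67=1000011 pc3: +8 =664
r68=1000100 pc2: +4 =668
r69=1000101 pc3: +8 =676
r70=1000110 pc3: +8 =684
r71=1000111 pc4: +16 =700
r72=1001000 pc2: +4 =704
r73=1001001 pc3: +8 =712
r74=1001010 pc3: +8 =720
r75=1001011 pc4: +16 =736
r76=1001100 pc3: +8 =744
r77=1001101 pc4: +16 =760
r78=1001110 pc4: +16 =776
r79=1001111 pc5: +32 =808
r80=1010000 pc2: +4 =812
r81=1010001 pc3: +8 =820
r82=1010010 pc3: +8 =828
r83=1010011 pc4: +16 =844
r84=1010100 pc3: +8 =852
r85=1010101 pc4: +16 =868
r86=1010110 pc4: +16 =884
r87=1010111 pc5: +32 =916
r88=1011000 pc3: +8 =924
r89=1011001 pc4: +16 =940
r90=1011010 pc4: +16 =956
r91=1011011 pc5: +32 =988
r92=1011100 pc4: +16 =1004
r93=1011101 pc5: +32 =1036
r94=1011110 pc5: +32 =1068
r95=1011111 pc6: +64 =1132
r96=1100000 pc2: +4 =1136
r97=1100001 pc3: +8 =1144
r98=1100010 pc3: +8 =1152
r99=1100011 pc4: +16 =1168
r100=1100100 pc3: +8 =1176
r101=1100101 pc4: +16 =1192
r102=1100110 pc4: +16 =1208
r103=1100111 pc5: +32 =1240
r104=1101000 pc3: +8 =1248
r105=1101001 pc4: +16 =1264
r106=1101010 pc4: +16 =1280
r107=1101011 pc5: +32 =1312
r108=1101100 pc4: +16 =1328
r109=1101101 pc5: +32 =1360
r110=1101110 pc5: +32 =1392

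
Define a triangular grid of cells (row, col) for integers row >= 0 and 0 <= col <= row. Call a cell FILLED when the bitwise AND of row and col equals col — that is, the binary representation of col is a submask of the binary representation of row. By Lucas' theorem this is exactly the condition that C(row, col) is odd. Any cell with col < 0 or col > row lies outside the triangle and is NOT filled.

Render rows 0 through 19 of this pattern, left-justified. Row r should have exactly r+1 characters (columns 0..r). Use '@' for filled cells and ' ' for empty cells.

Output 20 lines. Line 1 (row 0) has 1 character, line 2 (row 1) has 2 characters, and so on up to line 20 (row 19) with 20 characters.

Answer: @
@@
@ @
@@@@
@   @
@@  @@
@ @ @ @
@@@@@@@@
@       @
@@      @@
@ @     @ @
@@@@    @@@@
@   @   @   @
@@  @@  @@  @@
@ @ @ @ @ @ @ @
@@@@@@@@@@@@@@@@
@               @
@@              @@
@ @             @ @
@@@@            @@@@

Derivation:
r0=0: @
r1=1: @@
r2=10: @ @
r3=11: @@@@
r4=100: @   @
r5=101: @@  @@
r6=110: @ @ @ @
r7=111: @@@@@@@@
r8=1000: @       @
r9=1001: @@      @@
r10=1010: @ @     @ @
r11=1011: @@@@    @@@@
r12=1100: @   @   @   @
r13=1101: @@  @@  @@  @@
r14=1110: @ @ @ @ @ @ @ @
r15=1111: @@@@@@@@@@@@@@@@
r16=10000: @               @
r17=10001: @@              @@
r18=10010: @ @             @ @
r19=10011: @@@@            @@@@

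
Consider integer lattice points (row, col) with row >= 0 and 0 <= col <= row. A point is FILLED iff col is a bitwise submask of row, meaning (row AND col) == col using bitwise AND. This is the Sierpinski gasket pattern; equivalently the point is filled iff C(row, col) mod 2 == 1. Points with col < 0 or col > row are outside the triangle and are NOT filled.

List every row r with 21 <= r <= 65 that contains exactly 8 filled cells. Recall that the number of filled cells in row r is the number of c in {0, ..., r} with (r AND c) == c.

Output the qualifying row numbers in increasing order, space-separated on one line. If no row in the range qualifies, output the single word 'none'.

Answer: 21 22 25 26 28 35 37 38 41 42 44 49 50 52 56

Derivation:
Row r has 2^popcount(r) filled cells, so we need popcount(r) = log2(8) = 3.
Scan r = 21..65 and keep those with exactly 3 one-bits:
r=21=10101 popcount=3 -> KEEP
r=22=10110 popcount=3 -> KEEP
r=23=10111 popcount=4 -> skip
r=24=11000 popcount=2 -> skip
r=25=11001 popcount=3 -> KEEP
r=26=11010 popcount=3 -> KEEP
r=27=11011 popcount=4 -> skip
r=28=11100 popcount=3 -> KEEP
r=29=11101 popcount=4 -> skip
r=30=11110 popcount=4 -> skip
r=31=11111 popcount=5 -> skip
r=32=100000 popcount=1 -> skip
r=33=100001 popcount=2 -> skip
r=34=100010 popcount=2 -> skip
r=35=100011 popcount=3 -> KEEP
r=36=100100 popcount=2 -> skip
r=37=100101 popcount=3 -> KEEP
r=38=100110 popcount=3 -> KEEP
r=39=100111 popcount=4 -> skip
r=40=101000 popcount=2 -> skip
r=41=101001 popcount=3 -> KEEP
r=42=101010 popcount=3 -> KEEP
r=43=101011 popcount=4 -> skip
r=44=101100 popcount=3 -> KEEP
r=45=101101 popcount=4 -> skip
r=46=101110 popcount=4 -> skip
r=47=101111 popcount=5 -> skip
r=48=110000 popcount=2 -> skip
r=49=110001 popcount=3 -> KEEP
r=50=110010 popcount=3 -> KEEP
r=51=110011 popcount=4 -> skip
r=52=110100 popcount=3 -> KEEP
r=53=110101 popcount=4 -> skip
r=54=110110 popcount=4 -> skip
r=55=110111 popcount=5 -> skip
r=56=111000 popcount=3 -> KEEP
r=57=111001 popcount=4 -> skip
r=58=111010 popcount=4 -> skip
r=59=111011 popcount=5 -> skip
r=60=111100 popcount=4 -> skip
r=61=111101 popcount=5 -> skip
r=62=111110 popcount=5 -> skip
r=63=111111 popcount=6 -> skip
r=64=1000000 popcount=1 -> skip
r=65=1000001 popcount=2 -> skip
Kept rows: 21 22 25 26 28 35 37 38 41 42 44 49 50 52 56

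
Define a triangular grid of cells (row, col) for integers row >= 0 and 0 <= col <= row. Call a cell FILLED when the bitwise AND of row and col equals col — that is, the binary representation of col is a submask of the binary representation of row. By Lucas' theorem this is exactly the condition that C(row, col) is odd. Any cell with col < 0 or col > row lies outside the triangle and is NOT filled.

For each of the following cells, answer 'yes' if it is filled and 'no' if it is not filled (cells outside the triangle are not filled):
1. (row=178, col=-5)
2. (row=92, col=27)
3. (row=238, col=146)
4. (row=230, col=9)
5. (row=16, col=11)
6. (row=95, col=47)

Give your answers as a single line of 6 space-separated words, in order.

(178,-5): col outside [0, 178] -> not filled
(92,27): row=0b1011100, col=0b11011, row AND col = 0b11000 = 24; 24 != 27 -> empty
(238,146): row=0b11101110, col=0b10010010, row AND col = 0b10000010 = 130; 130 != 146 -> empty
(230,9): row=0b11100110, col=0b1001, row AND col = 0b0 = 0; 0 != 9 -> empty
(16,11): row=0b10000, col=0b1011, row AND col = 0b0 = 0; 0 != 11 -> empty
(95,47): row=0b1011111, col=0b101111, row AND col = 0b1111 = 15; 15 != 47 -> empty

Answer: no no no no no no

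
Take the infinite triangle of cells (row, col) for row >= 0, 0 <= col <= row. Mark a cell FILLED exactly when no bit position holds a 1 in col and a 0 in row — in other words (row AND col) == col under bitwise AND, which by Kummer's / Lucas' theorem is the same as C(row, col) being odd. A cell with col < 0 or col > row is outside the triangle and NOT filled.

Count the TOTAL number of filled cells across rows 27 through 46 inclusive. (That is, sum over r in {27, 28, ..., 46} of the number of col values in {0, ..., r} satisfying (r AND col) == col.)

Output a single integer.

r27=11011 pc4: +16 =16
r28=11100 pc3: +8 =24
r29=11101 pc4: +16 =40
r30=11110 pc4: +16 =56
r31=11111 pc5: +32 =88
r32=100000 pc1: +2 =90
r33=100001 pc2: +4 =94
r34=100010 pc2: +4 =98
r35=100011 pc3: +8 =106
r36=100100 pc2: +4 =110
r37=100101 pc3: +8 =118
r38=100110 pc3: +8 =126
r39=100111 pc4: +16 =142
r40=101000 pc2: +4 =146
r41=101001 pc3: +8 =154
r42=101010 pc3: +8 =162
r43=101011 pc4: +16 =178
r44=101100 pc3: +8 =186
r45=101101 pc4: +16 =202
r46=101110 pc4: +16 =218

Answer: 218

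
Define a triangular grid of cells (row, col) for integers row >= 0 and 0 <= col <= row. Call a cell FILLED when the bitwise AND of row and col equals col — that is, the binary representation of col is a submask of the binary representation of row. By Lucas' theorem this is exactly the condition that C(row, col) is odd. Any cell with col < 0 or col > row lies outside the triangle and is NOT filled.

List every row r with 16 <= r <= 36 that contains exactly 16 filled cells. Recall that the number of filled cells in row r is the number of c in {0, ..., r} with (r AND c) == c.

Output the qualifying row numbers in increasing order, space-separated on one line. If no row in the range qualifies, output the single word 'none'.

Answer: 23 27 29 30

Derivation:
Row r has 2^popcount(r) filled cells, so we need popcount(r) = log2(16) = 4.
Scan r = 16..36 and keep those with exactly 4 one-bits:
r=16=10000 popcount=1 -> skip
r=17=10001 popcount=2 -> skip
r=18=10010 popcount=2 -> skip
r=19=10011 popcount=3 -> skip
r=20=10100 popcount=2 -> skip
r=21=10101 popcount=3 -> skip
r=22=10110 popcount=3 -> skip
r=23=10111 popcount=4 -> KEEP
r=24=11000 popcount=2 -> skip
r=25=11001 popcount=3 -> skip
r=26=11010 popcount=3 -> skip
r=27=11011 popcount=4 -> KEEP
r=28=11100 popcount=3 -> skip
r=29=11101 popcount=4 -> KEEP
r=30=11110 popcount=4 -> KEEP
r=31=11111 popcount=5 -> skip
r=32=100000 popcount=1 -> skip
r=33=100001 popcount=2 -> skip
r=34=100010 popcount=2 -> skip
r=35=100011 popcount=3 -> skip
r=36=100100 popcount=2 -> skip
Kept rows: 23 27 29 30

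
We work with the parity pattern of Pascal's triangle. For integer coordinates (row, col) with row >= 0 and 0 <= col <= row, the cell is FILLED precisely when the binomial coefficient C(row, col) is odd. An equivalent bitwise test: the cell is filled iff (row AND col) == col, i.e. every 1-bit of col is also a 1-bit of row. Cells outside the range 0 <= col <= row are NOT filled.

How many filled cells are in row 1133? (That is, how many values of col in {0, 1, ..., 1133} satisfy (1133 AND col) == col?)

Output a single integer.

1133 in binary = 10001101101
popcount(1133) = number of 1-bits in 10001101101 = 6
A col c satisfies (1133 AND c) == c iff every set bit of c is also set in 1133; each of the 6 set bits of 1133 can independently be on or off in c.
count = 2^6 = 64

Answer: 64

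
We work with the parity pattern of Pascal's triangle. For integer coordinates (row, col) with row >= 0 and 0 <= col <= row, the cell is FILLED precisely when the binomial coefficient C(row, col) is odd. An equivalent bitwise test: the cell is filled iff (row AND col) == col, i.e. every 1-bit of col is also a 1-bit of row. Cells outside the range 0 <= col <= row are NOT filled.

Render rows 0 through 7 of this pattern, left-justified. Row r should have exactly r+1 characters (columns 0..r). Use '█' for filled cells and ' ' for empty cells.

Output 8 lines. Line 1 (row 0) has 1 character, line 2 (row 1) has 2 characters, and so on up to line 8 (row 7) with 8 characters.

Answer: █
██
█ █
████
█   █
██  ██
█ █ █ █
████████

Derivation:
r0=0: █
r1=1: ██
r2=10: █ █
r3=11: ████
r4=100: █   █
r5=101: ██  ██
r6=110: █ █ █ █
r7=111: ████████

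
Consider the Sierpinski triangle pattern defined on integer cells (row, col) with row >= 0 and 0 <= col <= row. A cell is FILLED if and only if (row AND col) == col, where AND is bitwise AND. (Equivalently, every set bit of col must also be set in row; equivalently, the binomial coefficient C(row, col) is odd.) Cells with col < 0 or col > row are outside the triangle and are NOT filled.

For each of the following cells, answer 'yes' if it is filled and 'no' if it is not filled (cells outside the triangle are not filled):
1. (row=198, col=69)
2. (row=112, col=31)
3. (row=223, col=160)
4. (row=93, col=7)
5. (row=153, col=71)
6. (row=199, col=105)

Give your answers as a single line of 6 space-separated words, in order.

(198,69): row=0b11000110, col=0b1000101, row AND col = 0b1000100 = 68; 68 != 69 -> empty
(112,31): row=0b1110000, col=0b11111, row AND col = 0b10000 = 16; 16 != 31 -> empty
(223,160): row=0b11011111, col=0b10100000, row AND col = 0b10000000 = 128; 128 != 160 -> empty
(93,7): row=0b1011101, col=0b111, row AND col = 0b101 = 5; 5 != 7 -> empty
(153,71): row=0b10011001, col=0b1000111, row AND col = 0b1 = 1; 1 != 71 -> empty
(199,105): row=0b11000111, col=0b1101001, row AND col = 0b1000001 = 65; 65 != 105 -> empty

Answer: no no no no no no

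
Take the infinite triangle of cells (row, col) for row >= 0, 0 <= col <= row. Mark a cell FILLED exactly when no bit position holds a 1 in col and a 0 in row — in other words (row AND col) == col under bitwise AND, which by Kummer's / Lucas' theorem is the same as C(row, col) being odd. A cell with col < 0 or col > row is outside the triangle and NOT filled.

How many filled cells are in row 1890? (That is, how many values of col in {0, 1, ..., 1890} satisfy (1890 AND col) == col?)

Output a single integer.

Answer: 64

Derivation:
1890 in binary = 11101100010
popcount(1890) = number of 1-bits in 11101100010 = 6
A col c satisfies (1890 AND c) == c iff every set bit of c is also set in 1890; each of the 6 set bits of 1890 can independently be on or off in c.
count = 2^6 = 64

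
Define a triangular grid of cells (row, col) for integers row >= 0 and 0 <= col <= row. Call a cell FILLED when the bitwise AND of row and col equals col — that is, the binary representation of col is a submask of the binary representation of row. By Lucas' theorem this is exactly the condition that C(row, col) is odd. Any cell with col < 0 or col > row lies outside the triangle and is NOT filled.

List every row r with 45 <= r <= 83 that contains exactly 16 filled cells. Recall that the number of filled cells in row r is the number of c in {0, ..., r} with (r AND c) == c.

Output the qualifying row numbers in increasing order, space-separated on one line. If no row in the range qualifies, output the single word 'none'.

Answer: 45 46 51 53 54 57 58 60 71 75 77 78 83

Derivation:
Row r has 2^popcount(r) filled cells, so we need popcount(r) = log2(16) = 4.
Scan r = 45..83 and keep those with exactly 4 one-bits:
r=45=101101 popcount=4 -> KEEP
r=46=101110 popcount=4 -> KEEP
r=47=101111 popcount=5 -> skip
r=48=110000 popcount=2 -> skip
r=49=110001 popcount=3 -> skip
r=50=110010 popcount=3 -> skip
r=51=110011 popcount=4 -> KEEP
r=52=110100 popcount=3 -> skip
r=53=110101 popcount=4 -> KEEP
r=54=110110 popcount=4 -> KEEP
r=55=110111 popcount=5 -> skip
r=56=111000 popcount=3 -> skip
r=57=111001 popcount=4 -> KEEP
r=58=111010 popcount=4 -> KEEP
r=59=111011 popcount=5 -> skip
r=60=111100 popcount=4 -> KEEP
r=61=111101 popcount=5 -> skip
r=62=111110 popcount=5 -> skip
r=63=111111 popcount=6 -> skip
r=64=1000000 popcount=1 -> skip
r=65=1000001 popcount=2 -> skip
r=66=1000010 popcount=2 -> skip
r=67=1000011 popcount=3 -> skip
r=68=1000100 popcount=2 -> skip
r=69=1000101 popcount=3 -> skip
r=70=1000110 popcount=3 -> skip
r=71=1000111 popcount=4 -> KEEP
r=72=1001000 popcount=2 -> skip
r=73=1001001 popcount=3 -> skip
r=74=1001010 popcount=3 -> skip
r=75=1001011 popcount=4 -> KEEP
r=76=1001100 popcount=3 -> skip
r=77=1001101 popcount=4 -> KEEP
r=78=1001110 popcount=4 -> KEEP
r=79=1001111 popcount=5 -> skip
r=80=1010000 popcount=2 -> skip
r=81=1010001 popcount=3 -> skip
r=82=1010010 popcount=3 -> skip
r=83=1010011 popcount=4 -> KEEP
Kept rows: 45 46 51 53 54 57 58 60 71 75 77 78 83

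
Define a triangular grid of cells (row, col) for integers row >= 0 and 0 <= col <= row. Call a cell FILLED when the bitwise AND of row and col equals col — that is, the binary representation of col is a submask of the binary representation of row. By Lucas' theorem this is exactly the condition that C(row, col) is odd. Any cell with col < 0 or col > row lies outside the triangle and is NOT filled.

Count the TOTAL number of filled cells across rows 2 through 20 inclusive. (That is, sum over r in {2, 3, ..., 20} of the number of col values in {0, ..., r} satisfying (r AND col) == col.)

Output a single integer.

r2=10 pc1: +2 =2
r3=11 pc2: +4 =6
r4=100 pc1: +2 =8
r5=101 pc2: +4 =12
r6=110 pc2: +4 =16
r7=111 pc3: +8 =24
r8=1000 pc1: +2 =26
r9=1001 pc2: +4 =30
r10=1010 pc2: +4 =34
r11=1011 pc3: +8 =42
r12=1100 pc2: +4 =46
r13=1101 pc3: +8 =54
r14=1110 pc3: +8 =62
r15=1111 pc4: +16 =78
r16=10000 pc1: +2 =80
r17=10001 pc2: +4 =84
r18=10010 pc2: +4 =88
r19=10011 pc3: +8 =96
r20=10100 pc2: +4 =100

Answer: 100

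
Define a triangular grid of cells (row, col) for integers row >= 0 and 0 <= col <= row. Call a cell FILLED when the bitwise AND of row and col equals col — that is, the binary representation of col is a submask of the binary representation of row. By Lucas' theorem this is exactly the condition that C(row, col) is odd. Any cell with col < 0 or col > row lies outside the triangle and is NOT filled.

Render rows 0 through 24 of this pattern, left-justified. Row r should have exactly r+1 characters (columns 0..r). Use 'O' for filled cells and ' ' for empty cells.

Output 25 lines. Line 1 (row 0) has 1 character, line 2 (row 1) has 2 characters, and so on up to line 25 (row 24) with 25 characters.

Answer: O
OO
O O
OOOO
O   O
OO  OO
O O O O
OOOOOOOO
O       O
OO      OO
O O     O O
OOOO    OOOO
O   O   O   O
OO  OO  OO  OO
O O O O O O O O
OOOOOOOOOOOOOOOO
O               O
OO              OO
O O             O O
OOOO            OOOO
O   O           O   O
OO  OO          OO  OO
O O O O         O O O O
OOOOOOOO        OOOOOOOO
O       O       O       O

Derivation:
r0=0: O
r1=1: OO
r2=10: O O
r3=11: OOOO
r4=100: O   O
r5=101: OO  OO
r6=110: O O O O
r7=111: OOOOOOOO
r8=1000: O       O
r9=1001: OO      OO
r10=1010: O O     O O
r11=1011: OOOO    OOOO
r12=1100: O   O   O   O
r13=1101: OO  OO  OO  OO
r14=1110: O O O O O O O O
r15=1111: OOOOOOOOOOOOOOOO
r16=10000: O               O
r17=10001: OO              OO
r18=10010: O O             O O
r19=10011: OOOO            OOOO
r20=10100: O   O           O   O
r21=10101: OO  OO          OO  OO
r22=10110: O O O O         O O O O
r23=10111: OOOOOOOO        OOOOOOOO
r24=11000: O       O       O       O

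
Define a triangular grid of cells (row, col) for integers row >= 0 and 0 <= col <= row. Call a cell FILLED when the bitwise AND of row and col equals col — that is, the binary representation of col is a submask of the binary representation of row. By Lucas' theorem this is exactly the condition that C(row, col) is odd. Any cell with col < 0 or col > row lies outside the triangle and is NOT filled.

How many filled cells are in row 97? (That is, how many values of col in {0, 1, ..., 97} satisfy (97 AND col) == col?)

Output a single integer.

97 in binary = 1100001
popcount(97) = number of 1-bits in 1100001 = 3
A col c satisfies (97 AND c) == c iff every set bit of c is also set in 97; each of the 3 set bits of 97 can independently be on or off in c.
count = 2^3 = 8

Answer: 8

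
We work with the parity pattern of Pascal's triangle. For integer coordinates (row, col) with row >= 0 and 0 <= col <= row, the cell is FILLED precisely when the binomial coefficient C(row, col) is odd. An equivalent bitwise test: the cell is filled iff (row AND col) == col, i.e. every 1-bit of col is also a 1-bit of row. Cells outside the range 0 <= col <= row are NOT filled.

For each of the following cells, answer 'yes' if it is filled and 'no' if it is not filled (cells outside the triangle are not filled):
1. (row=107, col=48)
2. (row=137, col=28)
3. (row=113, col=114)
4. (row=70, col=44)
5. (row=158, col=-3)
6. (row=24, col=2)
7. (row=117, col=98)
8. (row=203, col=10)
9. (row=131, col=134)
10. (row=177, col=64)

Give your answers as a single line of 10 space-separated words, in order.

Answer: no no no no no no no yes no no

Derivation:
(107,48): row=0b1101011, col=0b110000, row AND col = 0b100000 = 32; 32 != 48 -> empty
(137,28): row=0b10001001, col=0b11100, row AND col = 0b1000 = 8; 8 != 28 -> empty
(113,114): col outside [0, 113] -> not filled
(70,44): row=0b1000110, col=0b101100, row AND col = 0b100 = 4; 4 != 44 -> empty
(158,-3): col outside [0, 158] -> not filled
(24,2): row=0b11000, col=0b10, row AND col = 0b0 = 0; 0 != 2 -> empty
(117,98): row=0b1110101, col=0b1100010, row AND col = 0b1100000 = 96; 96 != 98 -> empty
(203,10): row=0b11001011, col=0b1010, row AND col = 0b1010 = 10; 10 == 10 -> filled
(131,134): col outside [0, 131] -> not filled
(177,64): row=0b10110001, col=0b1000000, row AND col = 0b0 = 0; 0 != 64 -> empty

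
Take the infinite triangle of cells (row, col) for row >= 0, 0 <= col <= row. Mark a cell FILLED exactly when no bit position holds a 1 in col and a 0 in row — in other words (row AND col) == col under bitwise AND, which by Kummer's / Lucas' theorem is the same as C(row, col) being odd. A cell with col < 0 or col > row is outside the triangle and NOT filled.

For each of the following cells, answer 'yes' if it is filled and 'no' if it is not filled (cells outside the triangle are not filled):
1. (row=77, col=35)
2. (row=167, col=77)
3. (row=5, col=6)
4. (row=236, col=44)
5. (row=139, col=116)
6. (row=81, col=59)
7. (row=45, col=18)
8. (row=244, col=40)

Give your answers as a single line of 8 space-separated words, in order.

(77,35): row=0b1001101, col=0b100011, row AND col = 0b1 = 1; 1 != 35 -> empty
(167,77): row=0b10100111, col=0b1001101, row AND col = 0b101 = 5; 5 != 77 -> empty
(5,6): col outside [0, 5] -> not filled
(236,44): row=0b11101100, col=0b101100, row AND col = 0b101100 = 44; 44 == 44 -> filled
(139,116): row=0b10001011, col=0b1110100, row AND col = 0b0 = 0; 0 != 116 -> empty
(81,59): row=0b1010001, col=0b111011, row AND col = 0b10001 = 17; 17 != 59 -> empty
(45,18): row=0b101101, col=0b10010, row AND col = 0b0 = 0; 0 != 18 -> empty
(244,40): row=0b11110100, col=0b101000, row AND col = 0b100000 = 32; 32 != 40 -> empty

Answer: no no no yes no no no no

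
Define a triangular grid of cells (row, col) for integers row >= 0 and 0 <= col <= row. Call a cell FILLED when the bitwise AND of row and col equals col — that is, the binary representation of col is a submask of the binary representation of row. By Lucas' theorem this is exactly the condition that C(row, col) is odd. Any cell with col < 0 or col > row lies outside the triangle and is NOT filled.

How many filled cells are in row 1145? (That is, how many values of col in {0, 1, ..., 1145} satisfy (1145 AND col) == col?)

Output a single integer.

Answer: 64

Derivation:
1145 in binary = 10001111001
popcount(1145) = number of 1-bits in 10001111001 = 6
A col c satisfies (1145 AND c) == c iff every set bit of c is also set in 1145; each of the 6 set bits of 1145 can independently be on or off in c.
count = 2^6 = 64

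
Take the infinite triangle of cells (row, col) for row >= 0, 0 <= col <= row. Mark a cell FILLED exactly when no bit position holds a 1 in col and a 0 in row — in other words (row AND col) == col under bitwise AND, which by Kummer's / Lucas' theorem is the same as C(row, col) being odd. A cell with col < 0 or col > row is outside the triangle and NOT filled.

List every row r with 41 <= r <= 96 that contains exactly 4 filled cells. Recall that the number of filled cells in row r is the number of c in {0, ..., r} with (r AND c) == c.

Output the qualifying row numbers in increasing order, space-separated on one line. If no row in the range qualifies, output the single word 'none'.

Answer: 48 65 66 68 72 80 96

Derivation:
Row r has 2^popcount(r) filled cells, so we need popcount(r) = log2(4) = 2.
Scan r = 41..96 and keep those with exactly 2 one-bits:
r=41=101001 popcount=3 -> skip
r=42=101010 popcount=3 -> skip
r=43=101011 popcount=4 -> skip
r=44=101100 popcount=3 -> skip
r=45=101101 popcount=4 -> skip
r=46=101110 popcount=4 -> skip
r=47=101111 popcount=5 -> skip
r=48=110000 popcount=2 -> KEEP
r=49=110001 popcount=3 -> skip
r=50=110010 popcount=3 -> skip
r=51=110011 popcount=4 -> skip
r=52=110100 popcount=3 -> skip
r=53=110101 popcount=4 -> skip
r=54=110110 popcount=4 -> skip
r=55=110111 popcount=5 -> skip
r=56=111000 popcount=3 -> skip
r=57=111001 popcount=4 -> skip
r=58=111010 popcount=4 -> skip
r=59=111011 popcount=5 -> skip
r=60=111100 popcount=4 -> skip
r=61=111101 popcount=5 -> skip
r=62=111110 popcount=5 -> skip
r=63=111111 popcount=6 -> skip
r=64=1000000 popcount=1 -> skip
r=65=1000001 popcount=2 -> KEEP
r=66=1000010 popcount=2 -> KEEP
r=67=1000011 popcount=3 -> skip
r=68=1000100 popcount=2 -> KEEP
r=69=1000101 popcount=3 -> skip
r=70=1000110 popcount=3 -> skip
r=71=1000111 popcount=4 -> skip
r=72=1001000 popcount=2 -> KEEP
r=73=1001001 popcount=3 -> skip
r=74=1001010 popcount=3 -> skip
r=75=1001011 popcount=4 -> skip
r=76=1001100 popcount=3 -> skip
r=77=1001101 popcount=4 -> skip
r=78=1001110 popcount=4 -> skip
r=79=1001111 popcount=5 -> skip
r=80=1010000 popcount=2 -> KEEP
r=81=1010001 popcount=3 -> skip
r=82=1010010 popcount=3 -> skip
r=83=1010011 popcount=4 -> skip
r=84=1010100 popcount=3 -> skip
r=85=1010101 popcount=4 -> skip
r=86=1010110 popcount=4 -> skip
r=87=1010111 popcount=5 -> skip
r=88=1011000 popcount=3 -> skip
r=89=1011001 popcount=4 -> skip
r=90=1011010 popcount=4 -> skip
r=91=1011011 popcount=5 -> skip
r=92=1011100 popcount=4 -> skip
r=93=1011101 popcount=5 -> skip
r=94=1011110 popcount=5 -> skip
r=95=1011111 popcount=6 -> skip
r=96=1100000 popcount=2 -> KEEP
Kept rows: 48 65 66 68 72 80 96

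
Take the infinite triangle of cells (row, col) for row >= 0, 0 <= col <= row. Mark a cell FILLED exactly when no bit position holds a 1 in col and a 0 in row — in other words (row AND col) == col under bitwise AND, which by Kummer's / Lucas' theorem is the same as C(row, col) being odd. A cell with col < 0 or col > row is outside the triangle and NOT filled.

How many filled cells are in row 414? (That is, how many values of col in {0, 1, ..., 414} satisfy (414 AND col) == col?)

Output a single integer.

414 in binary = 110011110
popcount(414) = number of 1-bits in 110011110 = 6
A col c satisfies (414 AND c) == c iff every set bit of c is also set in 414; each of the 6 set bits of 414 can independently be on or off in c.
count = 2^6 = 64

Answer: 64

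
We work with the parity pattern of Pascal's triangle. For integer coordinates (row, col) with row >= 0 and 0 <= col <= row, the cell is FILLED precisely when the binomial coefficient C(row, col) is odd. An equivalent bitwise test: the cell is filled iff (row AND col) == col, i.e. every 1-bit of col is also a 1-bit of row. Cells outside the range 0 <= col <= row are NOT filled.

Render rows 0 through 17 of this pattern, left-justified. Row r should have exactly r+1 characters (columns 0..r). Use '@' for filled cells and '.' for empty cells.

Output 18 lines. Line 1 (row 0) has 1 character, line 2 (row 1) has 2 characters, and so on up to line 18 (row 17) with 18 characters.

r0=0: @
r1=1: @@
r2=10: @.@
r3=11: @@@@
r4=100: @...@
r5=101: @@..@@
r6=110: @.@.@.@
r7=111: @@@@@@@@
r8=1000: @.......@
r9=1001: @@......@@
r10=1010: @.@.....@.@
r11=1011: @@@@....@@@@
r12=1100: @...@...@...@
r13=1101: @@..@@..@@..@@
r14=1110: @.@.@.@.@.@.@.@
r15=1111: @@@@@@@@@@@@@@@@
r16=10000: @...............@
r17=10001: @@..............@@

Answer: @
@@
@.@
@@@@
@...@
@@..@@
@.@.@.@
@@@@@@@@
@.......@
@@......@@
@.@.....@.@
@@@@....@@@@
@...@...@...@
@@..@@..@@..@@
@.@.@.@.@.@.@.@
@@@@@@@@@@@@@@@@
@...............@
@@..............@@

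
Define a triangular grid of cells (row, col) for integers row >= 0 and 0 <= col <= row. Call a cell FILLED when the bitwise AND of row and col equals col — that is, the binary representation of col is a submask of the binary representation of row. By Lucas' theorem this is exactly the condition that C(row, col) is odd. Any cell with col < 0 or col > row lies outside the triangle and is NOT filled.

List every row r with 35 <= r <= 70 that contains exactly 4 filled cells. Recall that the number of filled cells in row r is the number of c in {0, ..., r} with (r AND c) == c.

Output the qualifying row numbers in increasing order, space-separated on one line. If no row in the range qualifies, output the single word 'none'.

Answer: 36 40 48 65 66 68

Derivation:
Row r has 2^popcount(r) filled cells, so we need popcount(r) = log2(4) = 2.
Scan r = 35..70 and keep those with exactly 2 one-bits:
r=35=100011 popcount=3 -> skip
r=36=100100 popcount=2 -> KEEP
r=37=100101 popcount=3 -> skip
r=38=100110 popcount=3 -> skip
r=39=100111 popcount=4 -> skip
r=40=101000 popcount=2 -> KEEP
r=41=101001 popcount=3 -> skip
r=42=101010 popcount=3 -> skip
r=43=101011 popcount=4 -> skip
r=44=101100 popcount=3 -> skip
r=45=101101 popcount=4 -> skip
r=46=101110 popcount=4 -> skip
r=47=101111 popcount=5 -> skip
r=48=110000 popcount=2 -> KEEP
r=49=110001 popcount=3 -> skip
r=50=110010 popcount=3 -> skip
r=51=110011 popcount=4 -> skip
r=52=110100 popcount=3 -> skip
r=53=110101 popcount=4 -> skip
r=54=110110 popcount=4 -> skip
r=55=110111 popcount=5 -> skip
r=56=111000 popcount=3 -> skip
r=57=111001 popcount=4 -> skip
r=58=111010 popcount=4 -> skip
r=59=111011 popcount=5 -> skip
r=60=111100 popcount=4 -> skip
r=61=111101 popcount=5 -> skip
r=62=111110 popcount=5 -> skip
r=63=111111 popcount=6 -> skip
r=64=1000000 popcount=1 -> skip
r=65=1000001 popcount=2 -> KEEP
r=66=1000010 popcount=2 -> KEEP
r=67=1000011 popcount=3 -> skip
r=68=1000100 popcount=2 -> KEEP
r=69=1000101 popcount=3 -> skip
r=70=1000110 popcount=3 -> skip
Kept rows: 36 40 48 65 66 68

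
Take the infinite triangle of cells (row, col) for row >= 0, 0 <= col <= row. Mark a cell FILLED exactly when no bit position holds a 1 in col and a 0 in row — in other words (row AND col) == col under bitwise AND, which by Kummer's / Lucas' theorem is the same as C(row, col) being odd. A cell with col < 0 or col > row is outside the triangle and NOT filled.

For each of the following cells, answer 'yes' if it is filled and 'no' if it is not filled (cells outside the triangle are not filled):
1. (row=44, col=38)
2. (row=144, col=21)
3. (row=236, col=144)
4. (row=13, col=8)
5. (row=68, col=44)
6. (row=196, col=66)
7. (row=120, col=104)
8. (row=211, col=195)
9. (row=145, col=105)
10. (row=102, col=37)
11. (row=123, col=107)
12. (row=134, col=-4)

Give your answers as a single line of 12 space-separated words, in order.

(44,38): row=0b101100, col=0b100110, row AND col = 0b100100 = 36; 36 != 38 -> empty
(144,21): row=0b10010000, col=0b10101, row AND col = 0b10000 = 16; 16 != 21 -> empty
(236,144): row=0b11101100, col=0b10010000, row AND col = 0b10000000 = 128; 128 != 144 -> empty
(13,8): row=0b1101, col=0b1000, row AND col = 0b1000 = 8; 8 == 8 -> filled
(68,44): row=0b1000100, col=0b101100, row AND col = 0b100 = 4; 4 != 44 -> empty
(196,66): row=0b11000100, col=0b1000010, row AND col = 0b1000000 = 64; 64 != 66 -> empty
(120,104): row=0b1111000, col=0b1101000, row AND col = 0b1101000 = 104; 104 == 104 -> filled
(211,195): row=0b11010011, col=0b11000011, row AND col = 0b11000011 = 195; 195 == 195 -> filled
(145,105): row=0b10010001, col=0b1101001, row AND col = 0b1 = 1; 1 != 105 -> empty
(102,37): row=0b1100110, col=0b100101, row AND col = 0b100100 = 36; 36 != 37 -> empty
(123,107): row=0b1111011, col=0b1101011, row AND col = 0b1101011 = 107; 107 == 107 -> filled
(134,-4): col outside [0, 134] -> not filled

Answer: no no no yes no no yes yes no no yes no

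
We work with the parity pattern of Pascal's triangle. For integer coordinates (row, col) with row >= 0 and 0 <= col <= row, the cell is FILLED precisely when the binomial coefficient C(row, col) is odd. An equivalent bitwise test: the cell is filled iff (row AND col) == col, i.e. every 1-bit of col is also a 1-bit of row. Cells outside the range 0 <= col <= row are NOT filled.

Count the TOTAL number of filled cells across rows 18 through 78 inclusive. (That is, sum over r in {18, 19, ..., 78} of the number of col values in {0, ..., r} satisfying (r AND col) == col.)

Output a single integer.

Answer: 772

Derivation:
r18=10010 pc2: +4 =4
r19=10011 pc3: +8 =12
r20=10100 pc2: +4 =16
r21=10101 pc3: +8 =24
r22=10110 pc3: +8 =32
r23=10111 pc4: +16 =48
r24=11000 pc2: +4 =52
r25=11001 pc3: +8 =60
r26=11010 pc3: +8 =68
r27=11011 pc4: +16 =84
r28=11100 pc3: +8 =92
r29=11101 pc4: +16 =108
r30=11110 pc4: +16 =124
r31=11111 pc5: +32 =156
r32=100000 pc1: +2 =158
r33=100001 pc2: +4 =162
r34=100010 pc2: +4 =166
r35=100011 pc3: +8 =174
r36=100100 pc2: +4 =178
r37=100101 pc3: +8 =186
r38=100110 pc3: +8 =194
r39=100111 pc4: +16 =210
r40=101000 pc2: +4 =214
r41=101001 pc3: +8 =222
r42=101010 pc3: +8 =230
r43=101011 pc4: +16 =246
r44=101100 pc3: +8 =254
r45=101101 pc4: +16 =270
r46=101110 pc4: +16 =286
r47=101111 pc5: +32 =318
r48=110000 pc2: +4 =322
r49=110001 pc3: +8 =330
r50=110010 pc3: +8 =338
r51=110011 pc4: +16 =354
r52=110100 pc3: +8 =362
r53=110101 pc4: +16 =378
r54=110110 pc4: +16 =394
r55=110111 pc5: +32 =426
r56=111000 pc3: +8 =434
r57=111001 pc4: +16 =450
r58=111010 pc4: +16 =466
r59=111011 pc5: +32 =498
r60=111100 pc4: +16 =514
r61=111101 pc5: +32 =546
r62=111110 pc5: +32 =578
r63=111111 pc6: +64 =642
r64=1000000 pc1: +2 =644
r65=1000001 pc2: +4 =648
r66=1000010 pc2: +4 =652
r67=1000011 pc3: +8 =660
r68=1000100 pc2: +4 =664
r69=1000101 pc3: +8 =672
r70=1000110 pc3: +8 =680
r71=1000111 pc4: +16 =696
r72=1001000 pc2: +4 =700
r73=1001001 pc3: +8 =708
r74=1001010 pc3: +8 =716
r75=1001011 pc4: +16 =732
r76=1001100 pc3: +8 =740
r77=1001101 pc4: +16 =756
r78=1001110 pc4: +16 =772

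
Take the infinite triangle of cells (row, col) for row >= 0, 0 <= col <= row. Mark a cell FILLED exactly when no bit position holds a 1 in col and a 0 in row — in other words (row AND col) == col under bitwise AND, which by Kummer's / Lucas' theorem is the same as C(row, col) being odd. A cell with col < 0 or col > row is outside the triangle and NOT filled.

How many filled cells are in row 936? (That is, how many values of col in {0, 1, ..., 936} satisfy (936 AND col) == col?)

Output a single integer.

Answer: 32

Derivation:
936 in binary = 1110101000
popcount(936) = number of 1-bits in 1110101000 = 5
A col c satisfies (936 AND c) == c iff every set bit of c is also set in 936; each of the 5 set bits of 936 can independently be on or off in c.
count = 2^5 = 32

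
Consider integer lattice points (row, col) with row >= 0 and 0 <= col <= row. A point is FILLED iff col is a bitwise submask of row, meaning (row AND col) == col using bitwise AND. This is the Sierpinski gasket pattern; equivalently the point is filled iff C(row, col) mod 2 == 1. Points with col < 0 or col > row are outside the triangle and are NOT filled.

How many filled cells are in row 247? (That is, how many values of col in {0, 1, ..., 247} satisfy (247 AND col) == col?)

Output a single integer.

247 in binary = 11110111
popcount(247) = number of 1-bits in 11110111 = 7
A col c satisfies (247 AND c) == c iff every set bit of c is also set in 247; each of the 7 set bits of 247 can independently be on or off in c.
count = 2^7 = 128

Answer: 128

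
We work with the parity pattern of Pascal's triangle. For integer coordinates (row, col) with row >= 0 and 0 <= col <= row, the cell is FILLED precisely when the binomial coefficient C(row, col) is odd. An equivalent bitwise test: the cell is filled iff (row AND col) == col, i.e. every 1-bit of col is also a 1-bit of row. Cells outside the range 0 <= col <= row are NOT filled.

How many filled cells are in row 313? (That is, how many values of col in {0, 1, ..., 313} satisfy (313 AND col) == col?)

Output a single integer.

313 in binary = 100111001
popcount(313) = number of 1-bits in 100111001 = 5
A col c satisfies (313 AND c) == c iff every set bit of c is also set in 313; each of the 5 set bits of 313 can independently be on or off in c.
count = 2^5 = 32

Answer: 32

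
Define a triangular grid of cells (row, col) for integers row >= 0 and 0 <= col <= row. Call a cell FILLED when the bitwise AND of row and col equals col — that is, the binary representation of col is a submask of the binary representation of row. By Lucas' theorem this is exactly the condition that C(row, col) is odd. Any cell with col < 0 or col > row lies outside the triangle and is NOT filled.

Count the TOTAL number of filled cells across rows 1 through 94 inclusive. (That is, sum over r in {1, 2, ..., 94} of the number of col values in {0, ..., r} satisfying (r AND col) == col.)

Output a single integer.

Answer: 1150

Derivation:
r1=1 pc1: +2 =2
r2=10 pc1: +2 =4
r3=11 pc2: +4 =8
r4=100 pc1: +2 =10
r5=101 pc2: +4 =14
r6=110 pc2: +4 =18
r7=111 pc3: +8 =26
r8=1000 pc1: +2 =28
r9=1001 pc2: +4 =32
r10=1010 pc2: +4 =36
r11=1011 pc3: +8 =44
r12=1100 pc2: +4 =48
r13=1101 pc3: +8 =56
r14=1110 pc3: +8 =64
r15=1111 pc4: +16 =80
r16=10000 pc1: +2 =82
r17=10001 pc2: +4 =86
r18=10010 pc2: +4 =90
r19=10011 pc3: +8 =98
r20=10100 pc2: +4 =102
r21=10101 pc3: +8 =110
r22=10110 pc3: +8 =118
r23=10111 pc4: +16 =134
r24=11000 pc2: +4 =138
r25=11001 pc3: +8 =146
r26=11010 pc3: +8 =154
r27=11011 pc4: +16 =170
r28=11100 pc3: +8 =178
r29=11101 pc4: +16 =194
r30=11110 pc4: +16 =210
r31=11111 pc5: +32 =242
r32=100000 pc1: +2 =244
r33=100001 pc2: +4 =248
r34=100010 pc2: +4 =252
r35=100011 pc3: +8 =260
r36=100100 pc2: +4 =264
r37=100101 pc3: +8 =272
r38=100110 pc3: +8 =280
r39=100111 pc4: +16 =296
r40=101000 pc2: +4 =300
r41=101001 pc3: +8 =308
r42=101010 pc3: +8 =316
r43=101011 pc4: +16 =332
r44=101100 pc3: +8 =340
r45=101101 pc4: +16 =356
r46=101110 pc4: +16 =372
r47=101111 pc5: +32 =404
r48=110000 pc2: +4 =408
r49=110001 pc3: +8 =416
r50=110010 pc3: +8 =424
r51=110011 pc4: +16 =440
r52=110100 pc3: +8 =448
r53=110101 pc4: +16 =464
r54=110110 pc4: +16 =480
r55=110111 pc5: +32 =512
r56=111000 pc3: +8 =520
r57=111001 pc4: +16 =536
r58=111010 pc4: +16 =552
r59=111011 pc5: +32 =584
r60=111100 pc4: +16 =600
r61=111101 pc5: +32 =632
r62=111110 pc5: +32 =664
r63=111111 pc6: +64 =728
r64=1000000 pc1: +2 =730
r65=1000001 pc2: +4 =734
r66=1000010 pc2: +4 =738
r67=1000011 pc3: +8 =746
r68=1000100 pc2: +4 =750
r69=1000101 pc3: +8 =758
r70=1000110 pc3: +8 =766
r71=1000111 pc4: +16 =782
r72=1001000 pc2: +4 =786
r73=1001001 pc3: +8 =794
r74=1001010 pc3: +8 =802
r75=1001011 pc4: +16 =818
r76=1001100 pc3: +8 =826
r77=1001101 pc4: +16 =842
r78=1001110 pc4: +16 =858
r79=1001111 pc5: +32 =890
r80=1010000 pc2: +4 =894
r81=1010001 pc3: +8 =902
r82=1010010 pc3: +8 =910
r83=1010011 pc4: +16 =926
r84=1010100 pc3: +8 =934
r85=1010101 pc4: +16 =950
r86=1010110 pc4: +16 =966
r87=1010111 pc5: +32 =998
r88=1011000 pc3: +8 =1006
r89=1011001 pc4: +16 =1022
r90=1011010 pc4: +16 =1038
r91=1011011 pc5: +32 =1070
r92=1011100 pc4: +16 =1086
r93=1011101 pc5: +32 =1118
r94=1011110 pc5: +32 =1150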